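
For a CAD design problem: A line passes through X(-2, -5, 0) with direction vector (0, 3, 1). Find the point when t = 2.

P(t) = X + t·d
  = (-2 + 0·2, -5 + 3·2, 0 + 1·2)
  = (-2 + 0, -5 + 6, 0 + 2)
  = (-2, 1, 2)

(-2, 1, 2)


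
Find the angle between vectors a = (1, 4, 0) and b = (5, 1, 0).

a·b = 1·5 + 4·1 + 0·0 = 5 + 4 + 0 = 9
|a| = √(1² + 4² + 0²) = √17 ≈ 4.123
|b| = √(5² + 1² + 0²) = √26 ≈ 5.099
cos θ = (a·b)/(|a||b|) = 9/(4.123·5.099) ≈ 0.4281
θ = arccos(0.4281) ≈ 64.65°

64.65°


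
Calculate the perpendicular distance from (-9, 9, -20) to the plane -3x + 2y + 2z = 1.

distance = |a·x₀ + b·y₀ + c·z₀ - d| / √(a² + b² + c²)
  = |(-3)·(-9) + 2·9 + 2·(-20) - 1| / √((-3)² + 2² + 2²)
  = |27 + 18 - 40 - 1| / √(9 + 4 + 4)
  = |4| / √17
  = 4 / 4.123
  ≈ 0.9701

0.9701


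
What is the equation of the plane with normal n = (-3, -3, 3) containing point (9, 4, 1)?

The plane through P with normal n = (a, b, c) satisfies n·(r - P) = 0,
i.e. ax + by + cz = a·x₀ + b·y₀ + c·z₀.
d = (-3)·9 + (-3)·4 + 3·1
  = -27 - 12 + 3
  = -36
Equation: -3x - 3y + 3z = -36

-3x - 3y + 3z = -36


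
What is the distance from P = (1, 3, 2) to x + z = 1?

distance = |a·x₀ + b·y₀ + c·z₀ - d| / √(a² + b² + c²)
  = |1·1 + 0·3 + 1·2 - 1| / √(1² + 0² + 1²)
  = |1 + 0 + 2 - 1| / √(1 + 0 + 1)
  = |2| / √2
  = 2 / 1.414
  ≈ 1.414

1.414


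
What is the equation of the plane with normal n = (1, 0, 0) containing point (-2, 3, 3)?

The plane through P with normal n = (a, b, c) satisfies n·(r - P) = 0,
i.e. ax + by + cz = a·x₀ + b·y₀ + c·z₀.
d = 1·(-2) + 0·3 + 0·3
  = -2 + 0 + 0
  = -2
Equation: x = -2

x = -2


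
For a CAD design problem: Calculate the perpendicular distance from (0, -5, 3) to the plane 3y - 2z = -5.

distance = |a·x₀ + b·y₀ + c·z₀ - d| / √(a² + b² + c²)
  = |0·0 + 3·(-5) + (-2)·3 - (-5)| / √(0² + 3² + (-2)²)
  = |0 - 15 - 6 + 5| / √(0 + 9 + 4)
  = |-16| / √13
  = 16 / 3.606
  ≈ 4.438

4.438


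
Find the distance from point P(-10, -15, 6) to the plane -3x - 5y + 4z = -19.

distance = |a·x₀ + b·y₀ + c·z₀ - d| / √(a² + b² + c²)
  = |(-3)·(-10) + (-5)·(-15) + 4·6 - (-19)| / √((-3)² + (-5)² + 4²)
  = |30 + 75 + 24 + 19| / √(9 + 25 + 16)
  = |148| / √50
  = 148 / 7.071
  ≈ 20.93

20.93


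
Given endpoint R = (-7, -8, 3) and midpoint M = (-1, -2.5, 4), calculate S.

S = 2M - R
  = (2·(-1) - (-7), 2·(-2.5) - (-8), 2·4 - 3)
  = (-2 + 7, -5 + 8, 8 - 3)
  = (5, 3, 5)

(5, 3, 5)


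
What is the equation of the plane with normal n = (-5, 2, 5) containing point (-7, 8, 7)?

The plane through P with normal n = (a, b, c) satisfies n·(r - P) = 0,
i.e. ax + by + cz = a·x₀ + b·y₀ + c·z₀.
d = (-5)·(-7) + 2·8 + 5·7
  = 35 + 16 + 35
  = 86
Equation: -5x + 2y + 5z = 86

-5x + 2y + 5z = 86


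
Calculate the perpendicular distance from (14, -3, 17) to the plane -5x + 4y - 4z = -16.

distance = |a·x₀ + b·y₀ + c·z₀ - d| / √(a² + b² + c²)
  = |(-5)·14 + 4·(-3) + (-4)·17 - (-16)| / √((-5)² + 4² + (-4)²)
  = |-70 - 12 - 68 + 16| / √(25 + 16 + 16)
  = |-134| / √57
  = 134 / 7.55
  ≈ 17.75

17.75


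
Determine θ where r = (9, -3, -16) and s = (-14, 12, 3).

r·s = 9·(-14) + (-3)·12 + (-16)·3 = -126 - 36 - 48 = -210
|r| = √(9² + (-3)² + (-16)²) = √346 ≈ 18.6
|s| = √((-14)² + 12² + 3²) = √349 ≈ 18.68
cos θ = (r·s)/(|r||s|) = -210/(18.6·18.68) ≈ -0.6043
θ = arccos(-0.6043) ≈ 127.2°

127.2°


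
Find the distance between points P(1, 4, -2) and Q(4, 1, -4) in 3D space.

d = √[(x₂-x₁)² + (y₂-y₁)² + (z₂-z₁)²]
  = √[3² + (-3)² + (-2)²]
  = √[9 + 9 + 4]
  = √22
  ≈ 4.69

4.69


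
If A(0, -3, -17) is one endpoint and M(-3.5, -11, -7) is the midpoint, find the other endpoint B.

B = 2M - A
  = (2·(-3.5) - 0, 2·(-11) - (-3), 2·(-7) - (-17))
  = (-7 + 0, -22 + 3, -14 + 17)
  = (-7, -19, 3)

(-7, -19, 3)


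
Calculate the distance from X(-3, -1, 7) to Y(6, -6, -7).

d = √[(x₂-x₁)² + (y₂-y₁)² + (z₂-z₁)²]
  = √[9² + (-5)² + (-14)²]
  = √[81 + 25 + 196]
  = √302
  ≈ 17.38

17.38


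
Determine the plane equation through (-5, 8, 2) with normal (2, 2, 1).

The plane through P with normal n = (a, b, c) satisfies n·(r - P) = 0,
i.e. ax + by + cz = a·x₀ + b·y₀ + c·z₀.
d = 2·(-5) + 2·8 + 1·2
  = -10 + 16 + 2
  = 8
Equation: 2x + 2y + z = 8

2x + 2y + z = 8


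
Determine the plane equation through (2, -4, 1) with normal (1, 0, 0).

The plane through P with normal n = (a, b, c) satisfies n·(r - P) = 0,
i.e. ax + by + cz = a·x₀ + b·y₀ + c·z₀.
d = 1·2 + 0·(-4) + 0·1
  = 2 + 0 + 0
  = 2
Equation: x = 2

x = 2


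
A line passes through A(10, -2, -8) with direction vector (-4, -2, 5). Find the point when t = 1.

P(t) = A + t·d
  = (10 + (-4)·1, -2 + (-2)·1, -8 + 5·1)
  = (10 - 4, -2 - 2, -8 + 5)
  = (6, -4, -3)

(6, -4, -3)


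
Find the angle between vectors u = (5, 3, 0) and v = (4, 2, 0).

u·v = 5·4 + 3·2 + 0·0 = 20 + 6 + 0 = 26
|u| = √(5² + 3² + 0²) = √34 ≈ 5.831
|v| = √(4² + 2² + 0²) = √20 ≈ 4.472
cos θ = (u·v)/(|u||v|) = 26/(5.831·4.472) ≈ 0.9971
θ = arccos(0.9971) ≈ 4.399°

4.399°


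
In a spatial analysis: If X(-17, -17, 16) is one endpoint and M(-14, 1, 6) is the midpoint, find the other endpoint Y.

Y = 2M - X
  = (2·(-14) - (-17), 2·1 - (-17), 2·6 - 16)
  = (-28 + 17, 2 + 17, 12 - 16)
  = (-11, 19, -4)

(-11, 19, -4)


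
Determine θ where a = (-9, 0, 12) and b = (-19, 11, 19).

a·b = (-9)·(-19) + 0·11 + 12·19 = 171 + 0 + 228 = 399
|a| = √((-9)² + 0² + 12²) = √225 ≈ 15
|b| = √((-19)² + 11² + 19²) = √843 ≈ 29.03
cos θ = (a·b)/(|a||b|) = 399/(15·29.03) ≈ 0.9162
θ = arccos(0.9162) ≈ 23.63°

23.63°


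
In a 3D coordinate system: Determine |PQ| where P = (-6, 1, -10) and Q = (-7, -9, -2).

d = √[(x₂-x₁)² + (y₂-y₁)² + (z₂-z₁)²]
  = √[(-1)² + (-10)² + 8²]
  = √[1 + 100 + 64]
  = √165
  ≈ 12.85

12.85


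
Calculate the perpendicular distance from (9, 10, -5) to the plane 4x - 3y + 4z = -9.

distance = |a·x₀ + b·y₀ + c·z₀ - d| / √(a² + b² + c²)
  = |4·9 + (-3)·10 + 4·(-5) - (-9)| / √(4² + (-3)² + 4²)
  = |36 - 30 - 20 + 9| / √(16 + 9 + 16)
  = |-5| / √41
  = 5 / 6.403
  ≈ 0.7809

0.7809


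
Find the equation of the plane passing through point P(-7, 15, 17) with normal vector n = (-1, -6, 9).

The plane through P with normal n = (a, b, c) satisfies n·(r - P) = 0,
i.e. ax + by + cz = a·x₀ + b·y₀ + c·z₀.
d = (-1)·(-7) + (-6)·15 + 9·17
  = 7 - 90 + 153
  = 70
Equation: -x - 6y + 9z = 70

-x - 6y + 9z = 70


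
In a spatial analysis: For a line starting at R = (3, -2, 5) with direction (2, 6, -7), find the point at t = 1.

P(t) = R + t·d
  = (3 + 2·1, -2 + 6·1, 5 + (-7)·1)
  = (3 + 2, -2 + 6, 5 - 7)
  = (5, 4, -2)

(5, 4, -2)


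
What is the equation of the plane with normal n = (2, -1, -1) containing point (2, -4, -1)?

The plane through P with normal n = (a, b, c) satisfies n·(r - P) = 0,
i.e. ax + by + cz = a·x₀ + b·y₀ + c·z₀.
d = 2·2 + (-1)·(-4) + (-1)·(-1)
  = 4 + 4 + 1
  = 9
Equation: 2x - y - z = 9

2x - y - z = 9


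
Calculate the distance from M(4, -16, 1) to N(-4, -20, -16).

d = √[(x₂-x₁)² + (y₂-y₁)² + (z₂-z₁)²]
  = √[(-8)² + (-4)² + (-17)²]
  = √[64 + 16 + 289]
  = √369
  ≈ 19.21

19.21


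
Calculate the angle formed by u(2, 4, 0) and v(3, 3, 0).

u·v = 2·3 + 4·3 + 0·0 = 6 + 12 + 0 = 18
|u| = √(2² + 4² + 0²) = √20 ≈ 4.472
|v| = √(3² + 3² + 0²) = √18 ≈ 4.243
cos θ = (u·v)/(|u||v|) = 18/(4.472·4.243) ≈ 0.9487
θ = arccos(0.9487) ≈ 18.43°

18.43°


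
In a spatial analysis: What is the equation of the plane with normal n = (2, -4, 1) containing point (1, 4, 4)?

The plane through P with normal n = (a, b, c) satisfies n·(r - P) = 0,
i.e. ax + by + cz = a·x₀ + b·y₀ + c·z₀.
d = 2·1 + (-4)·4 + 1·4
  = 2 - 16 + 4
  = -10
Equation: 2x - 4y + z = -10

2x - 4y + z = -10


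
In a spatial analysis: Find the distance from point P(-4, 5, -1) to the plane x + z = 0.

distance = |a·x₀ + b·y₀ + c·z₀ - d| / √(a² + b² + c²)
  = |1·(-4) + 0·5 + 1·(-1) - 0| / √(1² + 0² + 1²)
  = |-4 + 0 - 1 + 0| / √(1 + 0 + 1)
  = |-5| / √2
  = 5 / 1.414
  ≈ 3.536

3.536


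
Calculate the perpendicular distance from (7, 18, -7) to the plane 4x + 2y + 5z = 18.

distance = |a·x₀ + b·y₀ + c·z₀ - d| / √(a² + b² + c²)
  = |4·7 + 2·18 + 5·(-7) - 18| / √(4² + 2² + 5²)
  = |28 + 36 - 35 - 18| / √(16 + 4 + 25)
  = |11| / √45
  = 11 / 6.708
  ≈ 1.64

1.64


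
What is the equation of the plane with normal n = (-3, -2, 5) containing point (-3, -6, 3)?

The plane through P with normal n = (a, b, c) satisfies n·(r - P) = 0,
i.e. ax + by + cz = a·x₀ + b·y₀ + c·z₀.
d = (-3)·(-3) + (-2)·(-6) + 5·3
  = 9 + 12 + 15
  = 36
Equation: -3x - 2y + 5z = 36

-3x - 2y + 5z = 36


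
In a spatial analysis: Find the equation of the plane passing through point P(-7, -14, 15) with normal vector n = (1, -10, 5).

The plane through P with normal n = (a, b, c) satisfies n·(r - P) = 0,
i.e. ax + by + cz = a·x₀ + b·y₀ + c·z₀.
d = 1·(-7) + (-10)·(-14) + 5·15
  = -7 + 140 + 75
  = 208
Equation: x - 10y + 5z = 208

x - 10y + 5z = 208


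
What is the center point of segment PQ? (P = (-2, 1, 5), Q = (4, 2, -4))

M = ((x₁+x₂)/2, (y₁+y₂)/2, (z₁+z₂)/2)
  = ((-2 + 4)/2, (1 + 2)/2, (5 - 4)/2)
  = (2/2, 3/2, 1/2)
  = (1, 1.5, 0.5)

(1, 1.5, 0.5)


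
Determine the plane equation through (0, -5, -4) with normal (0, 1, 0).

The plane through P with normal n = (a, b, c) satisfies n·(r - P) = 0,
i.e. ax + by + cz = a·x₀ + b·y₀ + c·z₀.
d = 0·0 + 1·(-5) + 0·(-4)
  = 0 - 5 + 0
  = -5
Equation: y = -5

y = -5


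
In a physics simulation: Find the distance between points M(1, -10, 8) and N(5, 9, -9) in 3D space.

d = √[(x₂-x₁)² + (y₂-y₁)² + (z₂-z₁)²]
  = √[4² + 19² + (-17)²]
  = √[16 + 361 + 289]
  = √666
  ≈ 25.81

25.81


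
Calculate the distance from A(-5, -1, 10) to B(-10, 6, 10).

d = √[(x₂-x₁)² + (y₂-y₁)² + (z₂-z₁)²]
  = √[(-5)² + 7² + 0²]
  = √[25 + 49 + 0]
  = √74
  ≈ 8.602

8.602


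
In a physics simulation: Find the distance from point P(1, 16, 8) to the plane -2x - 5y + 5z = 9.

distance = |a·x₀ + b·y₀ + c·z₀ - d| / √(a² + b² + c²)
  = |(-2)·1 + (-5)·16 + 5·8 - 9| / √((-2)² + (-5)² + 5²)
  = |-2 - 80 + 40 - 9| / √(4 + 25 + 25)
  = |-51| / √54
  = 51 / 7.348
  ≈ 6.94

6.94


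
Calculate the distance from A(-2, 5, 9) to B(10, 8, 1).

d = √[(x₂-x₁)² + (y₂-y₁)² + (z₂-z₁)²]
  = √[12² + 3² + (-8)²]
  = √[144 + 9 + 64]
  = √217
  ≈ 14.73

14.73


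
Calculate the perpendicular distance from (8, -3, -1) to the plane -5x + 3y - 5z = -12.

distance = |a·x₀ + b·y₀ + c·z₀ - d| / √(a² + b² + c²)
  = |(-5)·8 + 3·(-3) + (-5)·(-1) - (-12)| / √((-5)² + 3² + (-5)²)
  = |-40 - 9 + 5 + 12| / √(25 + 9 + 25)
  = |-32| / √59
  = 32 / 7.681
  ≈ 4.166

4.166


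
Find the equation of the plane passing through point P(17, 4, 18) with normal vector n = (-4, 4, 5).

The plane through P with normal n = (a, b, c) satisfies n·(r - P) = 0,
i.e. ax + by + cz = a·x₀ + b·y₀ + c·z₀.
d = (-4)·17 + 4·4 + 5·18
  = -68 + 16 + 90
  = 38
Equation: -4x + 4y + 5z = 38

-4x + 4y + 5z = 38


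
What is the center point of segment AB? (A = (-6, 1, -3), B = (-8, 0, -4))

M = ((x₁+x₂)/2, (y₁+y₂)/2, (z₁+z₂)/2)
  = ((-6 - 8)/2, (1 + 0)/2, (-3 - 4)/2)
  = (-14/2, 1/2, -7/2)
  = (-7, 0.5, -3.5)

(-7, 0.5, -3.5)


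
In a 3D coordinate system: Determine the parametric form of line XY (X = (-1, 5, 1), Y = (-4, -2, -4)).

Direction vector d = Y - X = (-4 + 1, -2 - 5, -4 - 1) = (-3, -7, -5)
Parametric form r = X + t·d:
x = -1 - 3t, y = 5 - 7t, z = 1 - 5t

x = -1 - 3t, y = 5 - 7t, z = 1 - 5t


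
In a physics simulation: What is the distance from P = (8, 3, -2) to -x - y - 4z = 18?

distance = |a·x₀ + b·y₀ + c·z₀ - d| / √(a² + b² + c²)
  = |(-1)·8 + (-1)·3 + (-4)·(-2) - 18| / √((-1)² + (-1)² + (-4)²)
  = |-8 - 3 + 8 - 18| / √(1 + 1 + 16)
  = |-21| / √18
  = 21 / 4.243
  ≈ 4.95

4.95


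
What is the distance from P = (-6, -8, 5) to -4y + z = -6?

distance = |a·x₀ + b·y₀ + c·z₀ - d| / √(a² + b² + c²)
  = |0·(-6) + (-4)·(-8) + 1·5 - (-6)| / √(0² + (-4)² + 1²)
  = |0 + 32 + 5 + 6| / √(0 + 16 + 1)
  = |43| / √17
  = 43 / 4.123
  ≈ 10.43

10.43


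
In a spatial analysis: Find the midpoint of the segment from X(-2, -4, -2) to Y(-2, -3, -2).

M = ((x₁+x₂)/2, (y₁+y₂)/2, (z₁+z₂)/2)
  = ((-2 - 2)/2, (-4 - 3)/2, (-2 - 2)/2)
  = (-4/2, -7/2, -4/2)
  = (-2, -3.5, -2)

(-2, -3.5, -2)


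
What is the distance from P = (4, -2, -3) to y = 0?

distance = |a·x₀ + b·y₀ + c·z₀ - d| / √(a² + b² + c²)
  = |0·4 + 1·(-2) + 0·(-3) - 0| / √(0² + 1² + 0²)
  = |0 - 2 + 0 + 0| / √(0 + 1 + 0)
  = |-2| / √1
  = 2 / 1
  ≈ 2

2


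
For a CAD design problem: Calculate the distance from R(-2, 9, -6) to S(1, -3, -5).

d = √[(x₂-x₁)² + (y₂-y₁)² + (z₂-z₁)²]
  = √[3² + (-12)² + 1²]
  = √[9 + 144 + 1]
  = √154
  ≈ 12.41

12.41


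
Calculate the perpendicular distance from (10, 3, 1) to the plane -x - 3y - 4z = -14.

distance = |a·x₀ + b·y₀ + c·z₀ - d| / √(a² + b² + c²)
  = |(-1)·10 + (-3)·3 + (-4)·1 - (-14)| / √((-1)² + (-3)² + (-4)²)
  = |-10 - 9 - 4 + 14| / √(1 + 9 + 16)
  = |-9| / √26
  = 9 / 5.099
  ≈ 1.765

1.765


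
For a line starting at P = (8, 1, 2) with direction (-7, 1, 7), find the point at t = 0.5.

P(t) = P + t·d
  = (8 + (-7)·0.5, 1 + 1·0.5, 2 + 7·0.5)
  = (8 - 3.5, 1 + 0.5, 2 + 3.5)
  = (4.5, 1.5, 5.5)

(4.5, 1.5, 5.5)


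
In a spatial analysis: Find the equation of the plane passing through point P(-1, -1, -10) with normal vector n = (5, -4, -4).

The plane through P with normal n = (a, b, c) satisfies n·(r - P) = 0,
i.e. ax + by + cz = a·x₀ + b·y₀ + c·z₀.
d = 5·(-1) + (-4)·(-1) + (-4)·(-10)
  = -5 + 4 + 40
  = 39
Equation: 5x - 4y - 4z = 39

5x - 4y - 4z = 39


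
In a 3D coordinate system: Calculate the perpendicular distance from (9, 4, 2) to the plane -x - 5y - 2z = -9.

distance = |a·x₀ + b·y₀ + c·z₀ - d| / √(a² + b² + c²)
  = |(-1)·9 + (-5)·4 + (-2)·2 - (-9)| / √((-1)² + (-5)² + (-2)²)
  = |-9 - 20 - 4 + 9| / √(1 + 25 + 4)
  = |-24| / √30
  = 24 / 5.477
  ≈ 4.382

4.382


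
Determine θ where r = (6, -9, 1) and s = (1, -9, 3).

r·s = 6·1 + (-9)·(-9) + 1·3 = 6 + 81 + 3 = 90
|r| = √(6² + (-9)² + 1²) = √118 ≈ 10.86
|s| = √(1² + (-9)² + 3²) = √91 ≈ 9.539
cos θ = (r·s)/(|r||s|) = 90/(10.86·9.539) ≈ 0.8685
θ = arccos(0.8685) ≈ 29.71°

29.71°


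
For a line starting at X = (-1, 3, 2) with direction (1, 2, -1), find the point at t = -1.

P(t) = X + t·d
  = (-1 + 1·(-1), 3 + 2·(-1), 2 + (-1)·(-1))
  = (-1 - 1, 3 - 2, 2 + 1)
  = (-2, 1, 3)

(-2, 1, 3)


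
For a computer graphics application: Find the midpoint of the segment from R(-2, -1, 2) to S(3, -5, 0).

M = ((x₁+x₂)/2, (y₁+y₂)/2, (z₁+z₂)/2)
  = ((-2 + 3)/2, (-1 - 5)/2, (2 + 0)/2)
  = (1/2, -6/2, 2/2)
  = (0.5, -3, 1)

(0.5, -3, 1)


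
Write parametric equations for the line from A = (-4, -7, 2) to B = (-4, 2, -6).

Direction vector d = B - A = (-4 + 4, 2 + 7, -6 - 2) = (0, 9, -8)
Parametric form r = A + t·d:
x = -4, y = -7 + 9t, z = 2 - 8t

x = -4, y = -7 + 9t, z = 2 - 8t


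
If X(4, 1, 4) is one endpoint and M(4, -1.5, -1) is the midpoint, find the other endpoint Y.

Y = 2M - X
  = (2·4 - 4, 2·(-1.5) - 1, 2·(-1) - 4)
  = (8 - 4, -3 - 1, -2 - 4)
  = (4, -4, -6)

(4, -4, -6)


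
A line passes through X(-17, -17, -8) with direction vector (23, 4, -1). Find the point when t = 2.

P(t) = X + t·d
  = (-17 + 23·2, -17 + 4·2, -8 + (-1)·2)
  = (-17 + 46, -17 + 8, -8 - 2)
  = (29, -9, -10)

(29, -9, -10)


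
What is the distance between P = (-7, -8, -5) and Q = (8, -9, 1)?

d = √[(x₂-x₁)² + (y₂-y₁)² + (z₂-z₁)²]
  = √[15² + (-1)² + 6²]
  = √[225 + 1 + 36]
  = √262
  ≈ 16.19

16.19


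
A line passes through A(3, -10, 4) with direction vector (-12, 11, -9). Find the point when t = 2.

P(t) = A + t·d
  = (3 + (-12)·2, -10 + 11·2, 4 + (-9)·2)
  = (3 - 24, -10 + 22, 4 - 18)
  = (-21, 12, -14)

(-21, 12, -14)


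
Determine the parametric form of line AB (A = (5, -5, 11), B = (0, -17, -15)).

Direction vector d = B - A = (0 - 5, -17 + 5, -15 - 11) = (-5, -12, -26)
Parametric form r = A + t·d:
x = 5 - 5t, y = -5 - 12t, z = 11 - 26t

x = 5 - 5t, y = -5 - 12t, z = 11 - 26t


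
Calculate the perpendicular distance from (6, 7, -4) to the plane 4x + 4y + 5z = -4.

distance = |a·x₀ + b·y₀ + c·z₀ - d| / √(a² + b² + c²)
  = |4·6 + 4·7 + 5·(-4) - (-4)| / √(4² + 4² + 5²)
  = |24 + 28 - 20 + 4| / √(16 + 16 + 25)
  = |36| / √57
  = 36 / 7.55
  ≈ 4.768

4.768


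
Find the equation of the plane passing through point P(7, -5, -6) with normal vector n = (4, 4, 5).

The plane through P with normal n = (a, b, c) satisfies n·(r - P) = 0,
i.e. ax + by + cz = a·x₀ + b·y₀ + c·z₀.
d = 4·7 + 4·(-5) + 5·(-6)
  = 28 - 20 - 30
  = -22
Equation: 4x + 4y + 5z = -22

4x + 4y + 5z = -22


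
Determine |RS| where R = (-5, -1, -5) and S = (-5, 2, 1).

d = √[(x₂-x₁)² + (y₂-y₁)² + (z₂-z₁)²]
  = √[0² + 3² + 6²]
  = √[0 + 9 + 36]
  = √45
  ≈ 6.708

6.708


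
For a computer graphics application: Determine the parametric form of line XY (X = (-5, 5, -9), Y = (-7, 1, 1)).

Direction vector d = Y - X = (-7 + 5, 1 - 5, 1 + 9) = (-2, -4, 10)
Parametric form r = X + t·d:
x = -5 - 2t, y = 5 - 4t, z = -9 + 10t

x = -5 - 2t, y = 5 - 4t, z = -9 + 10t


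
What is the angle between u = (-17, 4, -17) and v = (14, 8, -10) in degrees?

u·v = (-17)·14 + 4·8 + (-17)·(-10) = -238 + 32 + 170 = -36
|u| = √((-17)² + 4² + (-17)²) = √594 ≈ 24.37
|v| = √(14² + 8² + (-10)²) = √360 ≈ 18.97
cos θ = (u·v)/(|u||v|) = -36/(24.37·18.97) ≈ -0.07785
θ = arccos(-0.07785) ≈ 94.46°

94.46°


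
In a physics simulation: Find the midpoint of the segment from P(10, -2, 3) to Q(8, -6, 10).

M = ((x₁+x₂)/2, (y₁+y₂)/2, (z₁+z₂)/2)
  = ((10 + 8)/2, (-2 - 6)/2, (3 + 10)/2)
  = (18/2, -8/2, 13/2)
  = (9, -4, 6.5)

(9, -4, 6.5)


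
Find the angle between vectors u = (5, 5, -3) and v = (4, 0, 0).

u·v = 5·4 + 5·0 + (-3)·0 = 20 + 0 + 0 = 20
|u| = √(5² + 5² + (-3)²) = √59 ≈ 7.681
|v| = √(4² + 0² + 0²) = √16 ≈ 4
cos θ = (u·v)/(|u||v|) = 20/(7.681·4) ≈ 0.6509
θ = arccos(0.6509) ≈ 49.39°

49.39°


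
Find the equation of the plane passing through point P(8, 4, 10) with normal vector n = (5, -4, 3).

The plane through P with normal n = (a, b, c) satisfies n·(r - P) = 0,
i.e. ax + by + cz = a·x₀ + b·y₀ + c·z₀.
d = 5·8 + (-4)·4 + 3·10
  = 40 - 16 + 30
  = 54
Equation: 5x - 4y + 3z = 54

5x - 4y + 3z = 54


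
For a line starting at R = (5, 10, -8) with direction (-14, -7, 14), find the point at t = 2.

P(t) = R + t·d
  = (5 + (-14)·2, 10 + (-7)·2, -8 + 14·2)
  = (5 - 28, 10 - 14, -8 + 28)
  = (-23, -4, 20)

(-23, -4, 20)


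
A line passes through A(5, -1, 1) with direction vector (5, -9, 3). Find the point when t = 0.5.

P(t) = A + t·d
  = (5 + 5·0.5, -1 + (-9)·0.5, 1 + 3·0.5)
  = (5 + 2.5, -1 - 4.5, 1 + 1.5)
  = (7.5, -5.5, 2.5)

(7.5, -5.5, 2.5)


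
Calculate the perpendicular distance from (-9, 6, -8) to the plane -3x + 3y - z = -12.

distance = |a·x₀ + b·y₀ + c·z₀ - d| / √(a² + b² + c²)
  = |(-3)·(-9) + 3·6 + (-1)·(-8) - (-12)| / √((-3)² + 3² + (-1)²)
  = |27 + 18 + 8 + 12| / √(9 + 9 + 1)
  = |65| / √19
  = 65 / 4.359
  ≈ 14.91

14.91


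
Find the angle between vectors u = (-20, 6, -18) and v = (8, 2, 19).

u·v = (-20)·8 + 6·2 + (-18)·19 = -160 + 12 - 342 = -490
|u| = √((-20)² + 6² + (-18)²) = √760 ≈ 27.57
|v| = √(8² + 2² + 19²) = √429 ≈ 20.71
cos θ = (u·v)/(|u||v|) = -490/(27.57·20.71) ≈ -0.8581
θ = arccos(-0.8581) ≈ 149.1°

149.1°


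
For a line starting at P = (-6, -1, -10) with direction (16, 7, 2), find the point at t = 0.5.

P(t) = P + t·d
  = (-6 + 16·0.5, -1 + 7·0.5, -10 + 2·0.5)
  = (-6 + 8, -1 + 3.5, -10 + 1)
  = (2, 2.5, -9)

(2, 2.5, -9)


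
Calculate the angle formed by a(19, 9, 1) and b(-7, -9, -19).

a·b = 19·(-7) + 9·(-9) + 1·(-19) = -133 - 81 - 19 = -233
|a| = √(19² + 9² + 1²) = √443 ≈ 21.05
|b| = √((-7)² + (-9)² + (-19)²) = √491 ≈ 22.16
cos θ = (a·b)/(|a||b|) = -233/(21.05·22.16) ≈ -0.4996
θ = arccos(-0.4996) ≈ 120°

120°


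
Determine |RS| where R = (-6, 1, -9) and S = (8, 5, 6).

d = √[(x₂-x₁)² + (y₂-y₁)² + (z₂-z₁)²]
  = √[14² + 4² + 15²]
  = √[196 + 16 + 225]
  = √437
  ≈ 20.9

20.9


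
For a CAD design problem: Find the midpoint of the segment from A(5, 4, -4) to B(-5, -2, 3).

M = ((x₁+x₂)/2, (y₁+y₂)/2, (z₁+z₂)/2)
  = ((5 - 5)/2, (4 - 2)/2, (-4 + 3)/2)
  = (0/2, 2/2, -1/2)
  = (0, 1, -0.5)

(0, 1, -0.5)


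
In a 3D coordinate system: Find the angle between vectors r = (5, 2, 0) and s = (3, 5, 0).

r·s = 5·3 + 2·5 + 0·0 = 15 + 10 + 0 = 25
|r| = √(5² + 2² + 0²) = √29 ≈ 5.385
|s| = √(3² + 5² + 0²) = √34 ≈ 5.831
cos θ = (r·s)/(|r||s|) = 25/(5.385·5.831) ≈ 0.7962
θ = arccos(0.7962) ≈ 37.23°

37.23°


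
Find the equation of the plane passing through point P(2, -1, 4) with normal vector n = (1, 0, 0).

The plane through P with normal n = (a, b, c) satisfies n·(r - P) = 0,
i.e. ax + by + cz = a·x₀ + b·y₀ + c·z₀.
d = 1·2 + 0·(-1) + 0·4
  = 2 + 0 + 0
  = 2
Equation: x = 2

x = 2


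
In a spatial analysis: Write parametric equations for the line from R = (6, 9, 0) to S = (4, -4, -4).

Direction vector d = S - R = (4 - 6, -4 - 9, -4 + 0) = (-2, -13, -4)
Parametric form r = R + t·d:
x = 6 - 2t, y = 9 - 13t, z = 0 - 4t

x = 6 - 2t, y = 9 - 13t, z = 0 - 4t


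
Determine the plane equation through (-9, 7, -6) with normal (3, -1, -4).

The plane through P with normal n = (a, b, c) satisfies n·(r - P) = 0,
i.e. ax + by + cz = a·x₀ + b·y₀ + c·z₀.
d = 3·(-9) + (-1)·7 + (-4)·(-6)
  = -27 - 7 + 24
  = -10
Equation: 3x - y - 4z = -10

3x - y - 4z = -10


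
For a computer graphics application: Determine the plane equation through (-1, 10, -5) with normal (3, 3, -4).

The plane through P with normal n = (a, b, c) satisfies n·(r - P) = 0,
i.e. ax + by + cz = a·x₀ + b·y₀ + c·z₀.
d = 3·(-1) + 3·10 + (-4)·(-5)
  = -3 + 30 + 20
  = 47
Equation: 3x + 3y - 4z = 47

3x + 3y - 4z = 47


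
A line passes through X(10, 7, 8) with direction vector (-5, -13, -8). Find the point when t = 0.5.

P(t) = X + t·d
  = (10 + (-5)·0.5, 7 + (-13)·0.5, 8 + (-8)·0.5)
  = (10 - 2.5, 7 - 6.5, 8 - 4)
  = (7.5, 0.5, 4)

(7.5, 0.5, 4)


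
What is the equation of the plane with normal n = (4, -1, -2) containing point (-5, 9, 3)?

The plane through P with normal n = (a, b, c) satisfies n·(r - P) = 0,
i.e. ax + by + cz = a·x₀ + b·y₀ + c·z₀.
d = 4·(-5) + (-1)·9 + (-2)·3
  = -20 - 9 - 6
  = -35
Equation: 4x - y - 2z = -35

4x - y - 2z = -35


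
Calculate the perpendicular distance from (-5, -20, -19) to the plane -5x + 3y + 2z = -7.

distance = |a·x₀ + b·y₀ + c·z₀ - d| / √(a² + b² + c²)
  = |(-5)·(-5) + 3·(-20) + 2·(-19) - (-7)| / √((-5)² + 3² + 2²)
  = |25 - 60 - 38 + 7| / √(25 + 9 + 4)
  = |-66| / √38
  = 66 / 6.164
  ≈ 10.71

10.71


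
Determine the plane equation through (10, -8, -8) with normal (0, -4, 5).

The plane through P with normal n = (a, b, c) satisfies n·(r - P) = 0,
i.e. ax + by + cz = a·x₀ + b·y₀ + c·z₀.
d = 0·10 + (-4)·(-8) + 5·(-8)
  = 0 + 32 - 40
  = -8
Equation: -4y + 5z = -8

-4y + 5z = -8


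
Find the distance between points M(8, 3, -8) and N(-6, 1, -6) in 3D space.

d = √[(x₂-x₁)² + (y₂-y₁)² + (z₂-z₁)²]
  = √[(-14)² + (-2)² + 2²]
  = √[196 + 4 + 4]
  = √204
  ≈ 14.28

14.28


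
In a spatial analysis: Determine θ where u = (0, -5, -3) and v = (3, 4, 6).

u·v = 0·3 + (-5)·4 + (-3)·6 = 0 - 20 - 18 = -38
|u| = √(0² + (-5)² + (-3)²) = √34 ≈ 5.831
|v| = √(3² + 4² + 6²) = √61 ≈ 7.81
cos θ = (u·v)/(|u||v|) = -38/(5.831·7.81) ≈ -0.8344
θ = arccos(-0.8344) ≈ 146.6°

146.6°


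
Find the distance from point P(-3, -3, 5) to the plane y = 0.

distance = |a·x₀ + b·y₀ + c·z₀ - d| / √(a² + b² + c²)
  = |0·(-3) + 1·(-3) + 0·5 - 0| / √(0² + 1² + 0²)
  = |0 - 3 + 0 + 0| / √(0 + 1 + 0)
  = |-3| / √1
  = 3 / 1
  ≈ 3

3


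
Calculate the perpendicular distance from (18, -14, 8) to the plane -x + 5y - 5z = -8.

distance = |a·x₀ + b·y₀ + c·z₀ - d| / √(a² + b² + c²)
  = |(-1)·18 + 5·(-14) + (-5)·8 - (-8)| / √((-1)² + 5² + (-5)²)
  = |-18 - 70 - 40 + 8| / √(1 + 25 + 25)
  = |-120| / √51
  = 120 / 7.141
  ≈ 16.8

16.8


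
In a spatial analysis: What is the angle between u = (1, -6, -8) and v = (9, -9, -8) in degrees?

u·v = 1·9 + (-6)·(-9) + (-8)·(-8) = 9 + 54 + 64 = 127
|u| = √(1² + (-6)² + (-8)²) = √101 ≈ 10.05
|v| = √(9² + (-9)² + (-8)²) = √226 ≈ 15.03
cos θ = (u·v)/(|u||v|) = 127/(10.05·15.03) ≈ 0.8406
θ = arccos(0.8406) ≈ 32.8°

32.8°


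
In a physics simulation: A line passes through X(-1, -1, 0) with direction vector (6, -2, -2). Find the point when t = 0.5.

P(t) = X + t·d
  = (-1 + 6·0.5, -1 + (-2)·0.5, 0 + (-2)·0.5)
  = (-1 + 3, -1 - 1, 0 - 1)
  = (2, -2, -1)

(2, -2, -1)


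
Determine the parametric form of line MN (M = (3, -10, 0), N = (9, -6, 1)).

Direction vector d = N - M = (9 - 3, -6 + 10, 1 + 0) = (6, 4, 1)
Parametric form r = M + t·d:
x = 3 + 6t, y = -10 + 4t, z = 0 + t

x = 3 + 6t, y = -10 + 4t, z = 0 + t


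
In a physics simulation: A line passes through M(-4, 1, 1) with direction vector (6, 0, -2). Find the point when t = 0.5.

P(t) = M + t·d
  = (-4 + 6·0.5, 1 + 0·0.5, 1 + (-2)·0.5)
  = (-4 + 3, 1 + 0, 1 - 1)
  = (-1, 1, 0)

(-1, 1, 0)


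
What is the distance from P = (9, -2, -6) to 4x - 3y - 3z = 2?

distance = |a·x₀ + b·y₀ + c·z₀ - d| / √(a² + b² + c²)
  = |4·9 + (-3)·(-2) + (-3)·(-6) - 2| / √(4² + (-3)² + (-3)²)
  = |36 + 6 + 18 - 2| / √(16 + 9 + 9)
  = |58| / √34
  = 58 / 5.831
  ≈ 9.947

9.947


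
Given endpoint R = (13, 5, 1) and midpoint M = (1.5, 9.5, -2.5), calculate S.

S = 2M - R
  = (2·1.5 - 13, 2·9.5 - 5, 2·(-2.5) - 1)
  = (3 - 13, 19 - 5, -5 - 1)
  = (-10, 14, -6)

(-10, 14, -6)


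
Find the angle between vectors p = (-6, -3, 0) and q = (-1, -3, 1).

p·q = (-6)·(-1) + (-3)·(-3) + 0·1 = 6 + 9 + 0 = 15
|p| = √((-6)² + (-3)² + 0²) = √45 ≈ 6.708
|q| = √((-1)² + (-3)² + 1²) = √11 ≈ 3.317
cos θ = (p·q)/(|p||q|) = 15/(6.708·3.317) ≈ 0.6742
θ = arccos(0.6742) ≈ 47.61°

47.61°


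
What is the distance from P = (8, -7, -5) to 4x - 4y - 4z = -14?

distance = |a·x₀ + b·y₀ + c·z₀ - d| / √(a² + b² + c²)
  = |4·8 + (-4)·(-7) + (-4)·(-5) - (-14)| / √(4² + (-4)² + (-4)²)
  = |32 + 28 + 20 + 14| / √(16 + 16 + 16)
  = |94| / √48
  = 94 / 6.928
  ≈ 13.57

13.57


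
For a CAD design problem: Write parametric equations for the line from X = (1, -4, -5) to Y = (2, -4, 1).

Direction vector d = Y - X = (2 - 1, -4 + 4, 1 + 5) = (1, 0, 6)
Parametric form r = X + t·d:
x = 1 + t, y = -4, z = -5 + 6t

x = 1 + t, y = -4, z = -5 + 6t


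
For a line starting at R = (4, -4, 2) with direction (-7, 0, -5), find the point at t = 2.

P(t) = R + t·d
  = (4 + (-7)·2, -4 + 0·2, 2 + (-5)·2)
  = (4 - 14, -4 + 0, 2 - 10)
  = (-10, -4, -8)

(-10, -4, -8)


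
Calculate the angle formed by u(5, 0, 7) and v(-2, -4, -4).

u·v = 5·(-2) + 0·(-4) + 7·(-4) = -10 + 0 - 28 = -38
|u| = √(5² + 0² + 7²) = √74 ≈ 8.602
|v| = √((-2)² + (-4)² + (-4)²) = √36 ≈ 6
cos θ = (u·v)/(|u||v|) = -38/(8.602·6) ≈ -0.7362
θ = arccos(-0.7362) ≈ 137.4°

137.4°


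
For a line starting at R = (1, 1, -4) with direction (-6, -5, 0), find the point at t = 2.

P(t) = R + t·d
  = (1 + (-6)·2, 1 + (-5)·2, -4 + 0·2)
  = (1 - 12, 1 - 10, -4 + 0)
  = (-11, -9, -4)

(-11, -9, -4)


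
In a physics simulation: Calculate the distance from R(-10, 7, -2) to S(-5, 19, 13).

d = √[(x₂-x₁)² + (y₂-y₁)² + (z₂-z₁)²]
  = √[5² + 12² + 15²]
  = √[25 + 144 + 225]
  = √394
  ≈ 19.85

19.85


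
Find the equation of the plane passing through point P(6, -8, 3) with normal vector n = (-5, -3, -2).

The plane through P with normal n = (a, b, c) satisfies n·(r - P) = 0,
i.e. ax + by + cz = a·x₀ + b·y₀ + c·z₀.
d = (-5)·6 + (-3)·(-8) + (-2)·3
  = -30 + 24 - 6
  = -12
Equation: -5x - 3y - 2z = -12

-5x - 3y - 2z = -12


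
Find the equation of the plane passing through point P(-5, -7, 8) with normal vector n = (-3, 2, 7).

The plane through P with normal n = (a, b, c) satisfies n·(r - P) = 0,
i.e. ax + by + cz = a·x₀ + b·y₀ + c·z₀.
d = (-3)·(-5) + 2·(-7) + 7·8
  = 15 - 14 + 56
  = 57
Equation: -3x + 2y + 7z = 57

-3x + 2y + 7z = 57


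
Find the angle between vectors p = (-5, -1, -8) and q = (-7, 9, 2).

p·q = (-5)·(-7) + (-1)·9 + (-8)·2 = 35 - 9 - 16 = 10
|p| = √((-5)² + (-1)² + (-8)²) = √90 ≈ 9.487
|q| = √((-7)² + 9² + 2²) = √134 ≈ 11.58
cos θ = (p·q)/(|p||q|) = 10/(9.487·11.58) ≈ 0.09106
θ = arccos(0.09106) ≈ 84.78°

84.78°


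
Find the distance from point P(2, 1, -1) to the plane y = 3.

distance = |a·x₀ + b·y₀ + c·z₀ - d| / √(a² + b² + c²)
  = |0·2 + 1·1 + 0·(-1) - 3| / √(0² + 1² + 0²)
  = |0 + 1 + 0 - 3| / √(0 + 1 + 0)
  = |-2| / √1
  = 2 / 1
  ≈ 2

2


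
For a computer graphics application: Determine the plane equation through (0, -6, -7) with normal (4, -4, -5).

The plane through P with normal n = (a, b, c) satisfies n·(r - P) = 0,
i.e. ax + by + cz = a·x₀ + b·y₀ + c·z₀.
d = 4·0 + (-4)·(-6) + (-5)·(-7)
  = 0 + 24 + 35
  = 59
Equation: 4x - 4y - 5z = 59

4x - 4y - 5z = 59


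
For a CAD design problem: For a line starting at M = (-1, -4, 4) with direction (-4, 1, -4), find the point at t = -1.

P(t) = M + t·d
  = (-1 + (-4)·(-1), -4 + 1·(-1), 4 + (-4)·(-1))
  = (-1 + 4, -4 - 1, 4 + 4)
  = (3, -5, 8)

(3, -5, 8)


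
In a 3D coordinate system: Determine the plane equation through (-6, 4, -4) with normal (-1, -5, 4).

The plane through P with normal n = (a, b, c) satisfies n·(r - P) = 0,
i.e. ax + by + cz = a·x₀ + b·y₀ + c·z₀.
d = (-1)·(-6) + (-5)·4 + 4·(-4)
  = 6 - 20 - 16
  = -30
Equation: -x - 5y + 4z = -30

-x - 5y + 4z = -30


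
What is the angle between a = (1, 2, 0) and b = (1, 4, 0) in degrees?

a·b = 1·1 + 2·4 + 0·0 = 1 + 8 + 0 = 9
|a| = √(1² + 2² + 0²) = √5 ≈ 2.236
|b| = √(1² + 4² + 0²) = √17 ≈ 4.123
cos θ = (a·b)/(|a||b|) = 9/(2.236·4.123) ≈ 0.9762
θ = arccos(0.9762) ≈ 12.53°

12.53°


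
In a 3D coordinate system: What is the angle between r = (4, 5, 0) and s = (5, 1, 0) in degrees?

r·s = 4·5 + 5·1 + 0·0 = 20 + 5 + 0 = 25
|r| = √(4² + 5² + 0²) = √41 ≈ 6.403
|s| = √(5² + 1² + 0²) = √26 ≈ 5.099
cos θ = (r·s)/(|r||s|) = 25/(6.403·5.099) ≈ 0.7657
θ = arccos(0.7657) ≈ 40.03°

40.03°


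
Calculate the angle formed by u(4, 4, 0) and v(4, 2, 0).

u·v = 4·4 + 4·2 + 0·0 = 16 + 8 + 0 = 24
|u| = √(4² + 4² + 0²) = √32 ≈ 5.657
|v| = √(4² + 2² + 0²) = √20 ≈ 4.472
cos θ = (u·v)/(|u||v|) = 24/(5.657·4.472) ≈ 0.9487
θ = arccos(0.9487) ≈ 18.43°

18.43°


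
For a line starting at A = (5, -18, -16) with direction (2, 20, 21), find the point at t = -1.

P(t) = A + t·d
  = (5 + 2·(-1), -18 + 20·(-1), -16 + 21·(-1))
  = (5 - 2, -18 - 20, -16 - 21)
  = (3, -38, -37)

(3, -38, -37)


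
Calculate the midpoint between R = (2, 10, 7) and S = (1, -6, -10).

M = ((x₁+x₂)/2, (y₁+y₂)/2, (z₁+z₂)/2)
  = ((2 + 1)/2, (10 - 6)/2, (7 - 10)/2)
  = (3/2, 4/2, -3/2)
  = (1.5, 2, -1.5)

(1.5, 2, -1.5)


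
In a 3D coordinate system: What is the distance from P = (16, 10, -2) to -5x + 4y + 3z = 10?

distance = |a·x₀ + b·y₀ + c·z₀ - d| / √(a² + b² + c²)
  = |(-5)·16 + 4·10 + 3·(-2) - 10| / √((-5)² + 4² + 3²)
  = |-80 + 40 - 6 - 10| / √(25 + 16 + 9)
  = |-56| / √50
  = 56 / 7.071
  ≈ 7.92

7.92


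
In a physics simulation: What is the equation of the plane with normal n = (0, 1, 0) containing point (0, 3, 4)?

The plane through P with normal n = (a, b, c) satisfies n·(r - P) = 0,
i.e. ax + by + cz = a·x₀ + b·y₀ + c·z₀.
d = 0·0 + 1·3 + 0·4
  = 0 + 3 + 0
  = 3
Equation: y = 3

y = 3


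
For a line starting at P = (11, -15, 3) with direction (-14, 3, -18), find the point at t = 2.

P(t) = P + t·d
  = (11 + (-14)·2, -15 + 3·2, 3 + (-18)·2)
  = (11 - 28, -15 + 6, 3 - 36)
  = (-17, -9, -33)

(-17, -9, -33)


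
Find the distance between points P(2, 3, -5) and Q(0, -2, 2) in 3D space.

d = √[(x₂-x₁)² + (y₂-y₁)² + (z₂-z₁)²]
  = √[(-2)² + (-5)² + 7²]
  = √[4 + 25 + 49]
  = √78
  ≈ 8.832

8.832


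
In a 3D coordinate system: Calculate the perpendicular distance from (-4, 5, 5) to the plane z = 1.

distance = |a·x₀ + b·y₀ + c·z₀ - d| / √(a² + b² + c²)
  = |0·(-4) + 0·5 + 1·5 - 1| / √(0² + 0² + 1²)
  = |0 + 0 + 5 - 1| / √(0 + 0 + 1)
  = |4| / √1
  = 4 / 1
  ≈ 4

4


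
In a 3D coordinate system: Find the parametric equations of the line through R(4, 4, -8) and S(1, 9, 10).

Direction vector d = S - R = (1 - 4, 9 - 4, 10 + 8) = (-3, 5, 18)
Parametric form r = R + t·d:
x = 4 - 3t, y = 4 + 5t, z = -8 + 18t

x = 4 - 3t, y = 4 + 5t, z = -8 + 18t


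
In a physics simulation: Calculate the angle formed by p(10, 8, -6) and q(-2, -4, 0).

p·q = 10·(-2) + 8·(-4) + (-6)·0 = -20 - 32 + 0 = -52
|p| = √(10² + 8² + (-6)²) = √200 ≈ 14.14
|q| = √((-2)² + (-4)² + 0²) = √20 ≈ 4.472
cos θ = (p·q)/(|p||q|) = -52/(14.14·4.472) ≈ -0.8222
θ = arccos(-0.8222) ≈ 145.3°

145.3°


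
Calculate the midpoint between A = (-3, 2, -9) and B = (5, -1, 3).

M = ((x₁+x₂)/2, (y₁+y₂)/2, (z₁+z₂)/2)
  = ((-3 + 5)/2, (2 - 1)/2, (-9 + 3)/2)
  = (2/2, 1/2, -6/2)
  = (1, 0.5, -3)

(1, 0.5, -3)


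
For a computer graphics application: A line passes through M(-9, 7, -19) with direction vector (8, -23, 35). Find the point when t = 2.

P(t) = M + t·d
  = (-9 + 8·2, 7 + (-23)·2, -19 + 35·2)
  = (-9 + 16, 7 - 46, -19 + 70)
  = (7, -39, 51)

(7, -39, 51)


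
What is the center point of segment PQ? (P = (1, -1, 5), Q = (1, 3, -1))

M = ((x₁+x₂)/2, (y₁+y₂)/2, (z₁+z₂)/2)
  = ((1 + 1)/2, (-1 + 3)/2, (5 - 1)/2)
  = (2/2, 2/2, 4/2)
  = (1, 1, 2)

(1, 1, 2)


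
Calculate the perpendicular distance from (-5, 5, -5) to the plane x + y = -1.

distance = |a·x₀ + b·y₀ + c·z₀ - d| / √(a² + b² + c²)
  = |1·(-5) + 1·5 + 0·(-5) - (-1)| / √(1² + 1² + 0²)
  = |-5 + 5 + 0 + 1| / √(1 + 1 + 0)
  = |1| / √2
  = 1 / 1.414
  ≈ 0.7071

0.7071


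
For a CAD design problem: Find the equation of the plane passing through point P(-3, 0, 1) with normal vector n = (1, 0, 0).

The plane through P with normal n = (a, b, c) satisfies n·(r - P) = 0,
i.e. ax + by + cz = a·x₀ + b·y₀ + c·z₀.
d = 1·(-3) + 0·0 + 0·1
  = -3 + 0 + 0
  = -3
Equation: x = -3

x = -3


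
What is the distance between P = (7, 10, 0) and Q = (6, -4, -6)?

d = √[(x₂-x₁)² + (y₂-y₁)² + (z₂-z₁)²]
  = √[(-1)² + (-14)² + (-6)²]
  = √[1 + 196 + 36]
  = √233
  ≈ 15.26

15.26


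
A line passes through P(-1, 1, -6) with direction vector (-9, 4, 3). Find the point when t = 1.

P(t) = P + t·d
  = (-1 + (-9)·1, 1 + 4·1, -6 + 3·1)
  = (-1 - 9, 1 + 4, -6 + 3)
  = (-10, 5, -3)

(-10, 5, -3)


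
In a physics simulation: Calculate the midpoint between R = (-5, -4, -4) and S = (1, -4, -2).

M = ((x₁+x₂)/2, (y₁+y₂)/2, (z₁+z₂)/2)
  = ((-5 + 1)/2, (-4 - 4)/2, (-4 - 2)/2)
  = (-4/2, -8/2, -6/2)
  = (-2, -4, -3)

(-2, -4, -3)


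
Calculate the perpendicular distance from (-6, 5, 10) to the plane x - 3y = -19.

distance = |a·x₀ + b·y₀ + c·z₀ - d| / √(a² + b² + c²)
  = |1·(-6) + (-3)·5 + 0·10 - (-19)| / √(1² + (-3)² + 0²)
  = |-6 - 15 + 0 + 19| / √(1 + 9 + 0)
  = |-2| / √10
  = 2 / 3.162
  ≈ 0.6325

0.6325


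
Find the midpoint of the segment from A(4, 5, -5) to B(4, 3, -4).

M = ((x₁+x₂)/2, (y₁+y₂)/2, (z₁+z₂)/2)
  = ((4 + 4)/2, (5 + 3)/2, (-5 - 4)/2)
  = (8/2, 8/2, -9/2)
  = (4, 4, -4.5)

(4, 4, -4.5)


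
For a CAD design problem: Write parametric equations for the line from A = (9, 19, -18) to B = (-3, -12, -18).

Direction vector d = B - A = (-3 - 9, -12 - 19, -18 + 18) = (-12, -31, 0)
Parametric form r = A + t·d:
x = 9 - 12t, y = 19 - 31t, z = -18

x = 9 - 12t, y = 19 - 31t, z = -18


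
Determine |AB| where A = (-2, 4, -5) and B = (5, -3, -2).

d = √[(x₂-x₁)² + (y₂-y₁)² + (z₂-z₁)²]
  = √[7² + (-7)² + 3²]
  = √[49 + 49 + 9]
  = √107
  ≈ 10.34

10.34


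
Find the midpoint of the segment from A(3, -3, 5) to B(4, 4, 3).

M = ((x₁+x₂)/2, (y₁+y₂)/2, (z₁+z₂)/2)
  = ((3 + 4)/2, (-3 + 4)/2, (5 + 3)/2)
  = (7/2, 1/2, 8/2)
  = (3.5, 0.5, 4)

(3.5, 0.5, 4)


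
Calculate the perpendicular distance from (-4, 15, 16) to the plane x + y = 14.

distance = |a·x₀ + b·y₀ + c·z₀ - d| / √(a² + b² + c²)
  = |1·(-4) + 1·15 + 0·16 - 14| / √(1² + 1² + 0²)
  = |-4 + 15 + 0 - 14| / √(1 + 1 + 0)
  = |-3| / √2
  = 3 / 1.414
  ≈ 2.121

2.121


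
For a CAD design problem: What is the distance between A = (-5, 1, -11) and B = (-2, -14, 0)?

d = √[(x₂-x₁)² + (y₂-y₁)² + (z₂-z₁)²]
  = √[3² + (-15)² + 11²]
  = √[9 + 225 + 121]
  = √355
  ≈ 18.84

18.84


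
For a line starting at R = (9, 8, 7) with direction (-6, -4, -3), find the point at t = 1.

P(t) = R + t·d
  = (9 + (-6)·1, 8 + (-4)·1, 7 + (-3)·1)
  = (9 - 6, 8 - 4, 7 - 3)
  = (3, 4, 4)

(3, 4, 4)


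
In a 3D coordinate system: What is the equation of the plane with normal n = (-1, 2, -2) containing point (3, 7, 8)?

The plane through P with normal n = (a, b, c) satisfies n·(r - P) = 0,
i.e. ax + by + cz = a·x₀ + b·y₀ + c·z₀.
d = (-1)·3 + 2·7 + (-2)·8
  = -3 + 14 - 16
  = -5
Equation: -x + 2y - 2z = -5

-x + 2y - 2z = -5


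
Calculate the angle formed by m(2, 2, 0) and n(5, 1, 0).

m·n = 2·5 + 2·1 + 0·0 = 10 + 2 + 0 = 12
|m| = √(2² + 2² + 0²) = √8 ≈ 2.828
|n| = √(5² + 1² + 0²) = √26 ≈ 5.099
cos θ = (m·n)/(|m||n|) = 12/(2.828·5.099) ≈ 0.8321
θ = arccos(0.8321) ≈ 33.69°

33.69°


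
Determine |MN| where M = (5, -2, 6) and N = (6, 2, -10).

d = √[(x₂-x₁)² + (y₂-y₁)² + (z₂-z₁)²]
  = √[1² + 4² + (-16)²]
  = √[1 + 16 + 256]
  = √273
  ≈ 16.52

16.52


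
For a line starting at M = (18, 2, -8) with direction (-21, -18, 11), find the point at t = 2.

P(t) = M + t·d
  = (18 + (-21)·2, 2 + (-18)·2, -8 + 11·2)
  = (18 - 42, 2 - 36, -8 + 22)
  = (-24, -34, 14)

(-24, -34, 14)
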